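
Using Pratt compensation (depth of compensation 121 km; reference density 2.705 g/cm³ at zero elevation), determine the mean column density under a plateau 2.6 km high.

Pratt balance: ρ_ref D = ρ (D + h).
ρ = ρ_ref D/(D + h) = 2.705 × 121 km/(121 km + 2.6 km) = 2.65 g/cm³.

2.65 g/cm³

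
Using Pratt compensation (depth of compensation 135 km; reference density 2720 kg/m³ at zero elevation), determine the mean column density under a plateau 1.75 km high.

Pratt balance: ρ_ref D = ρ (D + h).
ρ = ρ_ref D/(D + h) = 2720 × 135 km/(135 km + 1.75 km) = 2690 kg/m³.

2690 kg/m³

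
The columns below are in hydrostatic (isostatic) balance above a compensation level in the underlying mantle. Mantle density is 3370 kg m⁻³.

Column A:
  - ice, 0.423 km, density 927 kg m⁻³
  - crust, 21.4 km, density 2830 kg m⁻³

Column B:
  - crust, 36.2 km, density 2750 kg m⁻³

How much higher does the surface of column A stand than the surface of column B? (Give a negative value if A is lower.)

−2.92 km

For any compensation level in the mantle, the mantle terms cancel and isostasy reduces to e = (Σt_A − Σt_B) − (Σ(ρt)_A − Σ(ρt)_B) / ρ_m.
Σt_A = 21.823 km; Σt_B = 36.2 km; Σ(ρt)_A = 60954.121; Σ(ρt)_B = 99550 (in km·kg m⁻³).
e = (21.823 − 36.2) − (60954.121 − 99550) / 3370 = −2.92 km.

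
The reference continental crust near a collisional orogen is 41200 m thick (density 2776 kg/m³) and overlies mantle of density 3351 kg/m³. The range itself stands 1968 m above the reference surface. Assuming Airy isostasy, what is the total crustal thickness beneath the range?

52700 m

Root depth r = h ρ_c / (ρ_m − ρ_c) = 1968 m × 2776 / 575 = 9501 m.
Total thickness = T + h + r = 41200 m + 1968 m + 9501 m = 52700 m.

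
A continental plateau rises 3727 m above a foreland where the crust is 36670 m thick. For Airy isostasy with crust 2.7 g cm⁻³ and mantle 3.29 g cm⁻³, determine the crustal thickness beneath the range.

Root depth r = h ρ_c / (ρ_m − ρ_c) = 3727 m × 2.7 / 0.59 = 17060 m.
Total thickness = T + h + r = 36670 m + 3727 m + 17060 m = 57500 m.

57500 m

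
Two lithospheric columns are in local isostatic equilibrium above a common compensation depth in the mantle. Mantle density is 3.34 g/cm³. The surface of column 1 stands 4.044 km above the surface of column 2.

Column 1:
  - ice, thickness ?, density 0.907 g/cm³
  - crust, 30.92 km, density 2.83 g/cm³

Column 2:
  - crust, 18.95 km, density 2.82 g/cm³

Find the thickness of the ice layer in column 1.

3.12 km

Take the compensation level at the base of the deeper column (depth z_c below the surface of column 1) and equate Σ ρ_i t_i down to z_c; mantle fills any gap and the z_c terms cancel.
Column 1: x×0.907 + 30.92×2.83 + (z_c − 30.92 − x)×3.34
Column 2: 4.044×0 + 18.95×2.82 + (z_c − 4.044 − 18.95)×3.34
The z_c×3.34 term appears on both sides and cancels. Collect the known terms of each column as K = Σ(ρt)_known − 3.34 × (depth of known layers): K_1 = 87.5036 − 3.34×30.92 = −15.7692; K_2 = 53.439 − 3.34×(4.044 + 18.95) = −23.36096.
Balance: K_1 − x×(3.34 − 0.907) = K_2, so x = (K_1 − K_2)/(3.34 − 0.907) = 7.59176/2.433 = 3.12 km.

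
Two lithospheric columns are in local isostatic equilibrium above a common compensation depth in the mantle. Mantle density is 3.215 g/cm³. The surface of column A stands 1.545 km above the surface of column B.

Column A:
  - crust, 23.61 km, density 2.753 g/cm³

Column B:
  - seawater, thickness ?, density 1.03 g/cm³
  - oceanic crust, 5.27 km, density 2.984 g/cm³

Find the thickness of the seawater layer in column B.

Take the compensation level at the base of the deeper column (depth z_c below the surface of column A) and equate Σ ρ_i t_i down to z_c; mantle fills any gap and the z_c terms cancel.
Column A: 23.61×2.753 + (z_c − 23.61)×3.215
Column B: 1.545×0 + x×1.03 + 5.27×2.984 + (z_c − 1.545 − 5.27 − x)×3.215
The z_c×3.215 term appears on both sides and cancels. Collect the known terms of each column as K = Σ(ρt)_known − 3.215 × (depth of known layers): K_A = 64.99833 − 3.215×23.61 = −10.90782; K_B = 15.72568 − 3.215×(1.545 + 5.27) = −6.184545.
Balance: K_A = K_B − x×(3.215 − 1.03), so x = (K_B − K_A)/(3.215 − 1.03) = 4.72328/2.185 = 2.16 km.

2.16 km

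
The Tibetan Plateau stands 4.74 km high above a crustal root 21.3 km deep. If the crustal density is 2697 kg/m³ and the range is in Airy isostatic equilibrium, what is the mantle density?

Airy balance: ρ_c h = (ρ_m − ρ_c) r → ρ_m = ρ_c (1 + h/r).
ρ_m = 2697 × (1 + 4.74 km/21.3 km) = 3300 kg/m³.

3300 kg/m³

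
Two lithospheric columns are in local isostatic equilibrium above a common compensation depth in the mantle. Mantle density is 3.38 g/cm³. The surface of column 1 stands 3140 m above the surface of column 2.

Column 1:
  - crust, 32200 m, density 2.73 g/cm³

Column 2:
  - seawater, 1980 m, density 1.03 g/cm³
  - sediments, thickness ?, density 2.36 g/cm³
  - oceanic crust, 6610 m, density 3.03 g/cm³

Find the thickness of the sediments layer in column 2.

Take the compensation level at the base of the deeper column (depth z_c below the surface of column 1) and equate Σ ρ_i t_i down to z_c; mantle fills any gap and the z_c terms cancel.
Column 1: 32200×2.73 + (z_c − 32200)×3.38
Column 2: 3140×0 + 1980×1.03 + x×2.36 + 6610×3.03 + (z_c − 3140 − 8590 − x)×3.38
The z_c×3.38 term appears on both sides and cancels. Collect the known terms of each column as K = Σ(ρt)_known − 3.38 × (depth of known layers): K_1 = 87906 − 3.38×32200 = −20930; K_2 = 22067.7 − 3.38×(3140 + 8590) = −17579.7.
Balance: K_1 = K_2 − x×(3.38 − 2.36), so x = (K_2 − K_1)/(3.38 − 2.36) = 3350.3/1.02 = 3280 m.

3280 m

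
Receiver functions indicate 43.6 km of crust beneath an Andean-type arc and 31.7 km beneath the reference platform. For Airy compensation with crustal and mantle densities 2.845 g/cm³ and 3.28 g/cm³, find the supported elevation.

Excess crust Δ = 43.6 km − 31.7 km = 11.9 km, split between elevation h and root r with h + r = Δ.
Airy balance ρ_c h = (ρ_m − ρ_c) r gives r = h ρ_c/(ρ_m − ρ_c), so h (1 + ρ_c/(ρ_m − ρ_c)) = Δ, i.e. h = Δ (ρ_m − ρ_c)/ρ_m.
h = 11.9 km × 0.435/3.28 = 1.58 km.

1.58 km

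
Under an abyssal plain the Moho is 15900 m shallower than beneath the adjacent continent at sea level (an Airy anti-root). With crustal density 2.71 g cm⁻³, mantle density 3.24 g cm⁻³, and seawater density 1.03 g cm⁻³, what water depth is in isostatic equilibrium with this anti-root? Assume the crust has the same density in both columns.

Replacing a thickness d of crust by seawater at the top must be balanced by replacing crust with mantle at the base: d (ρ_c − ρ_w) = a (ρ_m − ρ_c).
d = a (ρ_m − ρ_c)/(ρ_c − ρ_w) = 15900 m × 0.53/1.68 = 5020 m.

5020 m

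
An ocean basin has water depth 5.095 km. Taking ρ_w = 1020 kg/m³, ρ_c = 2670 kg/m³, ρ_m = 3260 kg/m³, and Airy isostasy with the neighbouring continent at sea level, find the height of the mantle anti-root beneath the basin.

Balancing pressure at the compensation depth: replacing crust with seawater at the top is compensated by replacing crust with mantle at the base: d (ρ_c − ρ_w) = a (ρ_m − ρ_c).
a = d (ρ_c − ρ_w)/(ρ_m − ρ_c) = 5.095 km × 1650/590 = 14.2 km.

14.2 km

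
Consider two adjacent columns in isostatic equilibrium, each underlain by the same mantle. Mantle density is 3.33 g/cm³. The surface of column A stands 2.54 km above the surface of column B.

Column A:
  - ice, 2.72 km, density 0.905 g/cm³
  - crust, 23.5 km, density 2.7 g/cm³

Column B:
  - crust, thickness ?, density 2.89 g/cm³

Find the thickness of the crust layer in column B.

Take the compensation level at the base of the deeper column (depth z_c below the surface of column A) and equate Σ ρ_i t_i down to z_c; mantle fills any gap and the z_c terms cancel.
Column A: 2.72×0.905 + 23.5×2.7 + (z_c − 26.22)×3.33
Column B: 2.54×0 + x×2.89 + (z_c − 2.54 − 0 − x)×3.33
The z_c×3.33 term appears on both sides and cancels. Collect the known terms of each column as K = Σ(ρt)_known − 3.33 × (depth of known layers): K_A = 65.9116 − 3.33×26.22 = −21.401; K_B = 0 − 3.33×(2.54 + 0) = −8.4582.
Balance: K_A = K_B − x×(3.33 − 2.89), so x = (K_B − K_A)/(3.33 − 2.89) = 12.9428/0.44 = 29.4 km.

29.4 km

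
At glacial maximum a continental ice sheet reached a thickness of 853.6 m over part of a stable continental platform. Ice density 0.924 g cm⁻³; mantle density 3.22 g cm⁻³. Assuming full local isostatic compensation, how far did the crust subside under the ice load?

In Airy isostatic equilibrium: the ice load ρ_ice t is balanced by mantle displaced below, ρ_m s.
s = t ρ_ice / ρ_m = 853.6 m × 0.924/3.22 = 245 m.

245 m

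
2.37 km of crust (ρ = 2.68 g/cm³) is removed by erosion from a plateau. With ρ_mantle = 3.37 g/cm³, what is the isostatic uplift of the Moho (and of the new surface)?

1.88 km

Unloading: uplift u = e ρ_c/ρ_m = 2.37 km × 2.68/3.37 = 1.88 km.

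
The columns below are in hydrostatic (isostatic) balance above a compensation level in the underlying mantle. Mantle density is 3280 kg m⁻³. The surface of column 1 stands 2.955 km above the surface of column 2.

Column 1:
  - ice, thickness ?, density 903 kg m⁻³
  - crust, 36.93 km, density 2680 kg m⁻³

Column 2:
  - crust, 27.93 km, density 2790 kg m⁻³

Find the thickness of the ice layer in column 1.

0.513 km

Take the compensation level at the base of the deeper column (depth z_c below the surface of column 1) and equate Σ ρ_i t_i down to z_c; mantle fills any gap and the z_c terms cancel.
Column 1: x×903 + 36.93×2680 + (z_c − 36.93 − x)×3280
Column 2: 2.955×0 + 27.93×2790 + (z_c − 2.955 − 27.93)×3280
The z_c×3280 term appears on both sides and cancels. Collect the known terms of each column as K = Σ(ρt)_known − 3280 × (depth of known layers): K_1 = 98972.4 − 3280×36.93 = −22158; K_2 = 77924.7 − 3280×(2.955 + 27.93) = −23378.1.
Balance: K_1 − x×(3280 − 903) = K_2, so x = (K_1 − K_2)/(3280 − 903) = 1220.1/2377 = 0.513 km.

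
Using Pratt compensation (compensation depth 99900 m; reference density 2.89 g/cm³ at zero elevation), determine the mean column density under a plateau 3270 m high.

Pratt balance: ρ_ref D = ρ (D + h).
ρ = ρ_ref D/(D + h) = 2.89 × 99900 m/(99900 m + 3270 m) = 2.8 g/cm³.

2.8 g/cm³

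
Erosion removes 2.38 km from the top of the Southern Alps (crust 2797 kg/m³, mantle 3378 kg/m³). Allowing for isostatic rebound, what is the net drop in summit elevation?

Rebound u = e ρ_c/ρ_m = 2.38 km × 2797/3378 = 1.971 km.
Net surface drop = e − u = 2.38 km − 1.971 km = e (ρ_m − ρ_c)/ρ_m = 0.409 km.

0.409 km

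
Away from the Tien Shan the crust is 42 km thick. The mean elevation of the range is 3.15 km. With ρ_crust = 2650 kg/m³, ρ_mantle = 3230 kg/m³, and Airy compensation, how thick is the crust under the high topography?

59.5 km

Root depth r = h ρ_c / (ρ_m − ρ_c) = 3.15 km × 2650 / 580 = 14.39 km.
Total thickness = T + h + r = 42 km + 3.15 km + 14.39 km = 59.5 km.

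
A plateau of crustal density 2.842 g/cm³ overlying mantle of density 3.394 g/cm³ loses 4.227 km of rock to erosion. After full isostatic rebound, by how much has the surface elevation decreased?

0.687 km

Rebound u = e ρ_c/ρ_m = 4.227 km × 2.842/3.394 = 3.54 km.
Net surface drop = e − u = 4.227 km − 3.54 km = e (ρ_m − ρ_c)/ρ_m = 0.687 km.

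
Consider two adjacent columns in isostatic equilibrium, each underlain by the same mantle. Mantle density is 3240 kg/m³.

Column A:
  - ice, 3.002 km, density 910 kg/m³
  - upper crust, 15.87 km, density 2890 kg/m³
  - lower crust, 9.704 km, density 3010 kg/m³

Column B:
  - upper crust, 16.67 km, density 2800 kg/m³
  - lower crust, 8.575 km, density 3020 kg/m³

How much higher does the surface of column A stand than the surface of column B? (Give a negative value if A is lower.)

For any compensation level in the mantle, the mantle terms cancel and isostasy reduces to e = (Σt_A − Σt_B) − (Σ(ρt)_A − Σ(ρt)_B) / ρ_m.
Σt_A = 28.576 km; Σt_B = 25.245 km; Σ(ρt)_A = 77805.16; Σ(ρt)_B = 72572.5 (in km·kg/m³).
e = (28.576 − 25.245) − (77805.16 − 72572.5) / 3240 = 1.72 km.

1.72 km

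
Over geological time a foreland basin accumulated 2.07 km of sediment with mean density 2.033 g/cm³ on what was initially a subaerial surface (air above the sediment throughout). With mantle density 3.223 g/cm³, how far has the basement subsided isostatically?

Subaerial load: s = t ρ_sed / ρ_m = 2.07 km × 2.033/3.223 = 1.31 km.

1.31 km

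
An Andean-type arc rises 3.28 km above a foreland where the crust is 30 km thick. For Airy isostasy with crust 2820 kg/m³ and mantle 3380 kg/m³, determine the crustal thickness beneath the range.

49.8 km

Root depth r = h ρ_c / (ρ_m − ρ_c) = 3.28 km × 2820 / 560 = 16.52 km.
Total thickness = T + h + r = 30 km + 3.28 km + 16.52 km = 49.8 km.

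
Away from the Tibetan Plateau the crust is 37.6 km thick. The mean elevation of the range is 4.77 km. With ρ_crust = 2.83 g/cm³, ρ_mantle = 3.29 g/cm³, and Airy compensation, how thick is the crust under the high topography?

71.7 km

Root depth r = h ρ_c / (ρ_m − ρ_c) = 4.77 km × 2.83 / 0.46 = 29.35 km.
Total thickness = T + h + r = 37.6 km + 4.77 km + 29.35 km = 71.7 km.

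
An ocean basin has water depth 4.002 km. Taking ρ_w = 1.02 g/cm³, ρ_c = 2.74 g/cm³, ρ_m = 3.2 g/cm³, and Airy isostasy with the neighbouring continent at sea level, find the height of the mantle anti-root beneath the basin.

For local isostatic compensation: replacing crust with seawater at the top is compensated by replacing crust with mantle at the base: d (ρ_c − ρ_w) = a (ρ_m − ρ_c).
a = d (ρ_c − ρ_w)/(ρ_m − ρ_c) = 4.002 km × 1.72/0.46 = 15 km.

15 km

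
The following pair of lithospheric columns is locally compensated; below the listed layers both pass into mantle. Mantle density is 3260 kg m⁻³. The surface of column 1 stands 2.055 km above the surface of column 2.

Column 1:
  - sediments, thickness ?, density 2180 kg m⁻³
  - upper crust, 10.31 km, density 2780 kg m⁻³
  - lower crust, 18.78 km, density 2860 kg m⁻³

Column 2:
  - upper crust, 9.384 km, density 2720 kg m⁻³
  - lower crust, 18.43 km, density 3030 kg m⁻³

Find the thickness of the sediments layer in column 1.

3.28 km

Take the compensation level at the base of the deeper column (depth z_c below the surface of column 1) and equate Σ ρ_i t_i down to z_c; mantle fills any gap and the z_c terms cancel.
Column 1: x×2180 + 10.31×2780 + 18.78×2860 + (z_c − 29.09 − x)×3260
Column 2: 2.055×0 + 9.384×2720 + 18.43×3030 + (z_c − 2.055 − 27.814)×3260
The z_c×3260 term appears on both sides and cancels. Collect the known terms of each column as K = Σ(ρt)_known − 3260 × (depth of known layers): K_1 = 82372.6 − 3260×29.09 = −12460.8; K_2 = 81367.38 − 3260×(2.055 + 27.814) = −16005.56.
Balance: K_1 − x×(3260 − 2180) = K_2, so x = (K_1 − K_2)/(3260 − 2180) = 3544.76/1080 = 3.28 km.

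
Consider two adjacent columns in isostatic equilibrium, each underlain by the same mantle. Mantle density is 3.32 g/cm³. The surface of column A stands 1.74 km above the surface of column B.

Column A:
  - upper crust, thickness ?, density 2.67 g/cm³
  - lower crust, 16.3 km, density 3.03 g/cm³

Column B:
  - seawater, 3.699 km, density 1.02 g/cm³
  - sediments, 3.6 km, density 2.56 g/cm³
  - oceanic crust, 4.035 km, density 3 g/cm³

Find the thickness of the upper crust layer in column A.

Take the compensation level at the base of the deeper column (depth z_c below the surface of column A) and equate Σ ρ_i t_i down to z_c; mantle fills any gap and the z_c terms cancel.
Column A: x×2.67 + 16.3×3.03 + (z_c − 16.3 − x)×3.32
Column B: 1.74×0 + 3.699×1.02 + 3.6×2.56 + 4.035×3 + (z_c − 1.74 − 11.334)×3.32
The z_c×3.32 term appears on both sides and cancels. Collect the known terms of each column as K = Σ(ρt)_known − 3.32 × (depth of known layers): K_A = 49.389 − 3.32×16.3 = −4.727; K_B = 25.09398 − 3.32×(1.74 + 11.334) = −18.3117.
Balance: K_A − x×(3.32 − 2.67) = K_B, so x = (K_A − K_B)/(3.32 − 2.67) = 13.5847/0.65 = 20.9 km.

20.9 km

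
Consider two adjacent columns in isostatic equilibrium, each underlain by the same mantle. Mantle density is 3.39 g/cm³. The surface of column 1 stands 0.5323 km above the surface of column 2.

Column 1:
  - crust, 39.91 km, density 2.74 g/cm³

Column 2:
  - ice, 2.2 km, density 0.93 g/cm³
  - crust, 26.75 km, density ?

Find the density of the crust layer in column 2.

Take the compensation level at the base of the deeper column (depth z_c below the surface of column 1) and equate Σ ρ_i t_i down to z_c; mantle fills any gap and the z_c terms cancel.
Column 1: 39.91×2.74 + (z_c − 39.91)×3.39
Column 2: 0.5323×0 + 2.2×0.93 + 26.75×ρ + (z_c − 0.5323 − 28.95)×3.39
The z_c×3.39 term appears on both sides and cancels. Collect the known terms of each column as K = Σ(ρt)_known − 3.39 × (depth of known layers): K_1 = 109.3534 − 3.39×39.91 = −25.9415; K_2 = 2.046 − 3.39×(0.5323 + 28.95) = −97.898997.
Balance: K_1 = K_2 + 26.75×ρ, so ρ = (K_1 − K_2)/26.75 = 71.9575/26.75 = 2.69 g/cm³.

2.69 g/cm³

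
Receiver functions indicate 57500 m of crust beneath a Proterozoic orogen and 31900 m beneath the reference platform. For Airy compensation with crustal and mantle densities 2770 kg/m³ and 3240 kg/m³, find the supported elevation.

3710 m

Excess crust Δ = 57500 m − 31900 m = 25600 m, split between elevation h and root r with h + r = Δ.
Airy balance ρ_c h = (ρ_m − ρ_c) r gives r = h ρ_c/(ρ_m − ρ_c), so h (1 + ρ_c/(ρ_m − ρ_c)) = Δ, i.e. h = Δ (ρ_m − ρ_c)/ρ_m.
h = 25600 m × 470/3240 = 3710 m.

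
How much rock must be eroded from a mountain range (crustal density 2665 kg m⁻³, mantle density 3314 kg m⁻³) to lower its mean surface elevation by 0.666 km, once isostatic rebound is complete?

3.4 km

Net drop Δ = e − u = e − e ρ_c/ρ_m = e (ρ_m − ρ_c)/ρ_m.
e = Δ ρ_m/(ρ_m − ρ_c) = 0.666 km × 3314/649 = 3.4 km.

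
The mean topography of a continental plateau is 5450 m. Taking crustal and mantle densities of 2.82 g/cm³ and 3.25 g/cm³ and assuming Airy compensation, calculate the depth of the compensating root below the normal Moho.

In Airy isostatic equilibrium: the weight of the topography is balanced by the buoyancy of the root, ρ_c h = (ρ_m − ρ_c) r.
r = h · ρ_c / (ρ_m − ρ_c) = 5450 m × 2.82 / (3.25 − 2.82) = 35700 m.

35700 m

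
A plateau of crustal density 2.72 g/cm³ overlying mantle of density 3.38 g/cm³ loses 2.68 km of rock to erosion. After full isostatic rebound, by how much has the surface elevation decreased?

0.523 km

Rebound u = e ρ_c/ρ_m = 2.68 km × 2.72/3.38 = 2.157 km.
Net surface drop = e − u = 2.68 km − 2.157 km = e (ρ_m − ρ_c)/ρ_m = 0.523 km.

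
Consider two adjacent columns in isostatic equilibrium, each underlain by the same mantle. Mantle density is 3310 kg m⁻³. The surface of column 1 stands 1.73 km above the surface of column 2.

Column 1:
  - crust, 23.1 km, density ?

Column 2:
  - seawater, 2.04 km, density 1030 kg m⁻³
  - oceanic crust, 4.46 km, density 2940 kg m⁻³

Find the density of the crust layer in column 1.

Take the compensation level at the base of the deeper column (depth z_c below the surface of column 1) and equate Σ ρ_i t_i down to z_c; mantle fills any gap and the z_c terms cancel.
Column 1: 23.1×ρ + (z_c − 23.1)×3310
Column 2: 1.73×0 + 2.04×1030 + 4.46×2940 + (z_c − 1.73 − 6.5)×3310
The z_c×3310 term appears on both sides and cancels. Collect the known terms of each column as K = Σ(ρt)_known − 3310 × (depth of known layers): K_1 = 0 − 3310×23.1 = −76461; K_2 = 15213.6 − 3310×(1.73 + 6.5) = −12027.7.
Balance: K_1 + 23.1×ρ = K_2, so ρ = (K_2 − K_1)/23.1 = 64433.3/23.1 = 2790 kg m⁻³.

2790 kg m⁻³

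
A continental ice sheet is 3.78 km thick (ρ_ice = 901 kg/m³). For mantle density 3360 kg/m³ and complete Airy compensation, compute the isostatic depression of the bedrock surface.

1.01 km

Equating mass per unit area of the two columns: the ice load ρ_ice t is balanced by mantle displaced below, ρ_m s.
s = t ρ_ice / ρ_m = 3.78 km × 901/3360 = 1.01 km.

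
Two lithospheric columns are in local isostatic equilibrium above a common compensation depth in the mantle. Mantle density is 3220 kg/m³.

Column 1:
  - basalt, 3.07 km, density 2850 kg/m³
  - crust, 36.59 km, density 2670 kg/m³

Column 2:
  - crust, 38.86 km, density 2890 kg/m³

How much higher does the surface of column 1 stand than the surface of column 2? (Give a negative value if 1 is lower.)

For any compensation level in the mantle, the mantle terms cancel and isostasy reduces to e = (Σt_1 − Σt_2) − (Σ(ρt)_1 − Σ(ρt)_2) / ρ_m.
Σt_1 = 39.66 km; Σt_2 = 38.86 km; Σ(ρt)_1 = 106444.8; Σ(ρt)_2 = 112305.4 (in km·kg/m³).
e = (39.66 − 38.86) − (106444.8 − 112305.4) / 3220 = 2.62 km.

2.62 km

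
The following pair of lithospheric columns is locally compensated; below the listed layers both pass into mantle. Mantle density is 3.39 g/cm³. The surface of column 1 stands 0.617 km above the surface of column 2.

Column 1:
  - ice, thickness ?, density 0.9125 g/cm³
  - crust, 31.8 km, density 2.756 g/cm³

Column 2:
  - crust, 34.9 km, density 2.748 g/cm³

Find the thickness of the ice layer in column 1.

1.75 km

Take the compensation level at the base of the deeper column (depth z_c below the surface of column 1) and equate Σ ρ_i t_i down to z_c; mantle fills any gap and the z_c terms cancel.
Column 1: x×0.9125 + 31.8×2.756 + (z_c − 31.8 − x)×3.39
Column 2: 0.617×0 + 34.9×2.748 + (z_c − 0.617 − 34.9)×3.39
The z_c×3.39 term appears on both sides and cancels. Collect the known terms of each column as K = Σ(ρt)_known − 3.39 × (depth of known layers): K_1 = 87.6408 − 3.39×31.8 = −20.1612; K_2 = 95.9052 − 3.39×(0.617 + 34.9) = −24.49743.
Balance: K_1 − x×(3.39 − 0.9125) = K_2, so x = (K_1 − K_2)/(3.39 − 0.9125) = 4.33623/2.4775 = 1.75 km.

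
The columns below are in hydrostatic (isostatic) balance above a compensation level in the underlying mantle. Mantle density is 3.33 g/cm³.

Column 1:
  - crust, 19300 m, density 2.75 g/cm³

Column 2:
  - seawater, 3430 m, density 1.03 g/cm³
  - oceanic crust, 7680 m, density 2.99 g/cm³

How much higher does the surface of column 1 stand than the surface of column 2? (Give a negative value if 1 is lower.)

208 m

For any compensation level in the mantle, the mantle terms cancel and isostasy reduces to e = (Σt_1 − Σt_2) − (Σ(ρt)_1 − Σ(ρt)_2) / ρ_m.
Σt_1 = 19300 m; Σt_2 = 11110 m; Σ(ρt)_1 = 53075; Σ(ρt)_2 = 26496.1 (in m·g/cm³).
e = (19300 − 11110) − (53075 − 26496.1) / 3.33 = 208 m.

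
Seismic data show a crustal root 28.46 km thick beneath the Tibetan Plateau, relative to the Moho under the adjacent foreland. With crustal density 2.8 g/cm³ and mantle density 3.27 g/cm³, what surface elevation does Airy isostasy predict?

Balancing pressure at the compensation depth: ρ_c h = (ρ_m − ρ_c) r.
h = r (ρ_m − ρ_c) / ρ_c = 28.46 km × (3.27 − 2.8) / 2.8 = 4.78 km.

4.78 km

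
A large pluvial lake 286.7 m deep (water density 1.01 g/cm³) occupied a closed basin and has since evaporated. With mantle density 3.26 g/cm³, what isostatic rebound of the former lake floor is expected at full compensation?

u = d ρ_w/ρ_m = 286.7 m × 1.01/3.26 = 88.8 m.

88.8 m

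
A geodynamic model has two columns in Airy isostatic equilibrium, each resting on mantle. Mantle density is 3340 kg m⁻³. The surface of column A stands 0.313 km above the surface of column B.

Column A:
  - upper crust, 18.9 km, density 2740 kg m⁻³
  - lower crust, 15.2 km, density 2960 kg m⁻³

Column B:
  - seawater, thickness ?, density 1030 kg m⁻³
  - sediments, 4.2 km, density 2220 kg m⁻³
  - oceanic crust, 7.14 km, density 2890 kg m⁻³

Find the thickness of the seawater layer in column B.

3.53 km

Take the compensation level at the base of the deeper column (depth z_c below the surface of column A) and equate Σ ρ_i t_i down to z_c; mantle fills any gap and the z_c terms cancel.
Column A: 18.9×2740 + 15.2×2960 + (z_c − 34.1)×3340
Column B: 0.313×0 + x×1030 + 4.2×2220 + 7.14×2890 + (z_c − 0.313 − 11.34 − x)×3340
The z_c×3340 term appears on both sides and cancels. Collect the known terms of each column as K = Σ(ρt)_known − 3340 × (depth of known layers): K_A = 96778 − 3340×34.1 = −17116; K_B = 29958.6 − 3340×(0.313 + 11.34) = −8962.42.
Balance: K_A = K_B − x×(3340 − 1030), so x = (K_B − K_A)/(3340 − 1030) = 8153.58/2310 = 3.53 km.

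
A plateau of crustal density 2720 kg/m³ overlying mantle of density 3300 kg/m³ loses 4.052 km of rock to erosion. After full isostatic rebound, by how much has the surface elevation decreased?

0.712 km

Rebound u = e ρ_c/ρ_m = 4.052 km × 2720/3300 = 3.34 km.
Net surface drop = e − u = 4.052 km − 3.34 km = e (ρ_m − ρ_c)/ρ_m = 0.712 km.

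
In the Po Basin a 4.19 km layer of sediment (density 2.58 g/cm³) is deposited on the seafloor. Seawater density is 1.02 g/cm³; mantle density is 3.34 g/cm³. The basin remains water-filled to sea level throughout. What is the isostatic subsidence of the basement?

Submarine loading: the sediment displaces seawater, and the subsidence is in turn flooded, so s (ρ_m − ρ_w) = t (ρ_sed − ρ_w).
s = 4.19 km × (2.58 − 1.02) / (3.34 − 1.02) = 2.82 km.

2.82 km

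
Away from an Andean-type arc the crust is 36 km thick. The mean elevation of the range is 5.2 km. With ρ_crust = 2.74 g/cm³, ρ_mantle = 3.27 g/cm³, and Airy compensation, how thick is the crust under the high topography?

Root depth r = h ρ_c / (ρ_m − ρ_c) = 5.2 km × 2.74 / 0.53 = 26.88 km.
Total thickness = T + h + r = 36 km + 5.2 km + 26.88 km = 68.1 km.

68.1 km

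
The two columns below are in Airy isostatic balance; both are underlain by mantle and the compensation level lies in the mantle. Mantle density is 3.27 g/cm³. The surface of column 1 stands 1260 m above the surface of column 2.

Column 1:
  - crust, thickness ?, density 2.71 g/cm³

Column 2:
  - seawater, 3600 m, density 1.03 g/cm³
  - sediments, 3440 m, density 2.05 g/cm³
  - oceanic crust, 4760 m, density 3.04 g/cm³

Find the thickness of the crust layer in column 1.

Take the compensation level at the base of the deeper column (depth z_c below the surface of column 1) and equate Σ ρ_i t_i down to z_c; mantle fills any gap and the z_c terms cancel.
Column 1: x×2.71 + (z_c − 0 − x)×3.27
Column 2: 1260×0 + 3600×1.03 + 3440×2.05 + 4760×3.04 + (z_c − 1260 − 11800)×3.27
The z_c×3.27 term appears on both sides and cancels. Collect the known terms of each column as K = Σ(ρt)_known − 3.27 × (depth of known layers): K_1 = 0 − 3.27×0 = 0; K_2 = 25230.4 − 3.27×(1260 + 11800) = −17475.8.
Balance: K_1 − x×(3.27 − 2.71) = K_2, so x = (K_1 − K_2)/(3.27 − 2.71) = 17475.8/0.56 = 31200 m.

31200 m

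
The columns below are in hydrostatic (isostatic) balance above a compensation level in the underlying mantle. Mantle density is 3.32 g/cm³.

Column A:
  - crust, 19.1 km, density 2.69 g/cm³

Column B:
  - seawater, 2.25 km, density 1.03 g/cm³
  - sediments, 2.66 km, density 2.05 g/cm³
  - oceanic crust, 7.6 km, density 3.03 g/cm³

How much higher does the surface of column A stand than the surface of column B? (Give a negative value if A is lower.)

For any compensation level in the mantle, the mantle terms cancel and isostasy reduces to e = (Σt_A − Σt_B) − (Σ(ρt)_A − Σ(ρt)_B) / ρ_m.
Σt_A = 19.1 km; Σt_B = 12.51 km; Σ(ρt)_A = 51.379; Σ(ρt)_B = 30.7985 (in km·g/cm³).
e = (19.1 − 12.51) − (51.379 − 30.7985) / 3.32 = 0.391 km.

0.391 km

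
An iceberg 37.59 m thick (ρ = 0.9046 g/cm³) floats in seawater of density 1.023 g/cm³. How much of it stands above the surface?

4.35 m

Floating equilibrium: submerged depth d = t ρ_obj/ρ_fluid = 37.59 m × 0.9046/1.023 = 33.24 m.
Freeboard = t − d = 37.59 m − 33.24 m = 4.35 m.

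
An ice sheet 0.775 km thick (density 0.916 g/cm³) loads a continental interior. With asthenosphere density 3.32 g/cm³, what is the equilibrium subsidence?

Equating mass per unit area of the two columns: the ice load ρ_ice t is balanced by mantle displaced below, ρ_m s.
s = t ρ_ice / ρ_m = 0.775 km × 0.916/3.32 = 0.214 km.

0.214 km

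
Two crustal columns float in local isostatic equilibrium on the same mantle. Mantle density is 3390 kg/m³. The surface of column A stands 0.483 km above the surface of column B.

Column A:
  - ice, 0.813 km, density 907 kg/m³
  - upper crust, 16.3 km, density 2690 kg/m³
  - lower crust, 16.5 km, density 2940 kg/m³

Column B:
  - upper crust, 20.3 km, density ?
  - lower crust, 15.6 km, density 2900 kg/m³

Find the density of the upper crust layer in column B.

Take the compensation level at the base of the deeper column (depth z_c below the surface of column A) and equate Σ ρ_i t_i down to z_c; mantle fills any gap and the z_c terms cancel.
Column A: 0.813×907 + 16.3×2690 + 16.5×2940 + (z_c − 33.613)×3390
Column B: 0.483×0 + 20.3×ρ + 15.6×2900 + (z_c − 0.483 − 35.9)×3390
The z_c×3390 term appears on both sides and cancels. Collect the known terms of each column as K = Σ(ρt)_known − 3390 × (depth of known layers): K_A = 93094.391 − 3390×33.613 = −20853.679; K_B = 45240 − 3390×(0.483 + 35.9) = −78098.37.
Balance: K_A = K_B + 20.3×ρ, so ρ = (K_A − K_B)/20.3 = 57244.7/20.3 = 2820 kg/m³.

2820 kg/m³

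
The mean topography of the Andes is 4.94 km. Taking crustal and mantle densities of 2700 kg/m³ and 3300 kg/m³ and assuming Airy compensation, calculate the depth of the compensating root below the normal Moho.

22.2 km

In Airy isostatic equilibrium: the weight of the topography is balanced by the buoyancy of the root, ρ_c h = (ρ_m − ρ_c) r.
r = h · ρ_c / (ρ_m − ρ_c) = 4.94 km × 2700 / (3300 − 2700) = 22.2 km.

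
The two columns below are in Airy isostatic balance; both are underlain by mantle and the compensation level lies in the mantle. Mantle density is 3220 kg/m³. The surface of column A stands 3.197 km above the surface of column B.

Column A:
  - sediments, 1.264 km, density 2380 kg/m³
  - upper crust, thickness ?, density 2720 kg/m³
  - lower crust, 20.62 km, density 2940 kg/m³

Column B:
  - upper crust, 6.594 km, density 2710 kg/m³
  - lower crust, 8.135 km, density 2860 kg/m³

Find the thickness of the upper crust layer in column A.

19.5 km

Take the compensation level at the base of the deeper column (depth z_c below the surface of column A) and equate Σ ρ_i t_i down to z_c; mantle fills any gap and the z_c terms cancel.
Column A: 1.264×2380 + x×2720 + 20.62×2940 + (z_c − 21.884 − x)×3220
Column B: 3.197×0 + 6.594×2710 + 8.135×2860 + (z_c − 3.197 − 14.729)×3220
The z_c×3220 term appears on both sides and cancels. Collect the known terms of each column as K = Σ(ρt)_known − 3220 × (depth of known layers): K_A = 63631.12 − 3220×21.884 = −6835.36; K_B = 41135.84 − 3220×(3.197 + 14.729) = −16585.88.
Balance: K_A − x×(3220 − 2720) = K_B, so x = (K_A − K_B)/(3220 − 2720) = 9750.52/500 = 19.5 km.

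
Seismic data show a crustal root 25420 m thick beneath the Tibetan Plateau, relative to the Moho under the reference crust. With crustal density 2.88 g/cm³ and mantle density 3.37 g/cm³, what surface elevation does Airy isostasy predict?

4320 m

By Archimedes' principle applied to the lithosphere: ρ_c h = (ρ_m − ρ_c) r.
h = r (ρ_m − ρ_c) / ρ_c = 25420 m × (3.37 − 2.88) / 2.88 = 4320 m.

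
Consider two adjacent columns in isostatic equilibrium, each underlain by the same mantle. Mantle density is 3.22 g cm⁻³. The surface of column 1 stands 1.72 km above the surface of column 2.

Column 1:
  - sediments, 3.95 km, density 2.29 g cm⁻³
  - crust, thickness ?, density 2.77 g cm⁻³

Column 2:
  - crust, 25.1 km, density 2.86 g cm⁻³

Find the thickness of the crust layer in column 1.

Take the compensation level at the base of the deeper column (depth z_c below the surface of column 1) and equate Σ ρ_i t_i down to z_c; mantle fills any gap and the z_c terms cancel.
Column 1: 3.95×2.29 + x×2.77 + (z_c − 3.95 − x)×3.22
Column 2: 1.72×0 + 25.1×2.86 + (z_c − 1.72 − 25.1)×3.22
The z_c×3.22 term appears on both sides and cancels. Collect the known terms of each column as K = Σ(ρt)_known − 3.22 × (depth of known layers): K_1 = 9.0455 − 3.22×3.95 = −3.6735; K_2 = 71.786 − 3.22×(1.72 + 25.1) = −14.5744.
Balance: K_1 − x×(3.22 − 2.77) = K_2, so x = (K_1 − K_2)/(3.22 − 2.77) = 10.9009/0.45 = 24.2 km.

24.2 km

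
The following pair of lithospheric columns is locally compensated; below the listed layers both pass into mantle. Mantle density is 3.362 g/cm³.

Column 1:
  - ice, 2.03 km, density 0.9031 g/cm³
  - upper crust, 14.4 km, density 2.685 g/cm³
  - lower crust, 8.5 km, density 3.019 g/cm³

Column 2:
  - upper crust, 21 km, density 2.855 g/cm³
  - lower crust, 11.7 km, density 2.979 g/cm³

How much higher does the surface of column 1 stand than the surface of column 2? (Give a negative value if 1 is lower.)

For any compensation level in the mantle, the mantle terms cancel and isostasy reduces to e = (Σt_1 − Σt_2) − (Σ(ρt)_1 − Σ(ρt)_2) / ρ_m.
Σt_1 = 24.93 km; Σt_2 = 32.7 km; Σ(ρt)_1 = 66.158793; Σ(ρt)_2 = 94.8093 (in km·g/cm³).
e = (24.93 − 32.7) − (66.158793 − 94.8093) / 3.362 = 0.752 km.

0.752 km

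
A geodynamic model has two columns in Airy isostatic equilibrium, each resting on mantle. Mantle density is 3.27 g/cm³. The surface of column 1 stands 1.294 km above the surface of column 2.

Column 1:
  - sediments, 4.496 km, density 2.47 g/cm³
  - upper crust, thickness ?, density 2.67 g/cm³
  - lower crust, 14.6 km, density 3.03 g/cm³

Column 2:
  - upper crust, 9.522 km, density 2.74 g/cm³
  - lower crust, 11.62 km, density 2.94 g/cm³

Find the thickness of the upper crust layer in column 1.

Take the compensation level at the base of the deeper column (depth z_c below the surface of column 1) and equate Σ ρ_i t_i down to z_c; mantle fills any gap and the z_c terms cancel.
Column 1: 4.496×2.47 + x×2.67 + 14.6×3.03 + (z_c − 19.096 − x)×3.27
Column 2: 1.294×0 + 9.522×2.74 + 11.62×2.94 + (z_c − 1.294 − 21.142)×3.27
The z_c×3.27 term appears on both sides and cancels. Collect the known terms of each column as K = Σ(ρt)_known − 3.27 × (depth of known layers): K_1 = 55.34312 − 3.27×19.096 = −7.1008; K_2 = 60.25308 − 3.27×(1.294 + 21.142) = −13.11264.
Balance: K_1 − x×(3.27 − 2.67) = K_2, so x = (K_1 − K_2)/(3.27 − 2.67) = 6.01184/0.6 = 10 km.

10 km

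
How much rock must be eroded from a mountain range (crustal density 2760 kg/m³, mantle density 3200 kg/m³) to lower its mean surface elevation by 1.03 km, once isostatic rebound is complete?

Net drop Δ = e − u = e − e ρ_c/ρ_m = e (ρ_m − ρ_c)/ρ_m.
e = Δ ρ_m/(ρ_m − ρ_c) = 1.03 km × 3200/440 = 7.49 km.

7.49 km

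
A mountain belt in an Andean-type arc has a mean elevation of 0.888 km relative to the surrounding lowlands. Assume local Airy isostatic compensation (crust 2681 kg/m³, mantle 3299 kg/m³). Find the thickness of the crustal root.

3.85 km

In Airy isostatic equilibrium: the weight of the topography is balanced by the buoyancy of the root, ρ_c h = (ρ_m − ρ_c) r.
r = h · ρ_c / (ρ_m − ρ_c) = 0.888 km × 2681 / (3299 − 2681) = 3.85 km.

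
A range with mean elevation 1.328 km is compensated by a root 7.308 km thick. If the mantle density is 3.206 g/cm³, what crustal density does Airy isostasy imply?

2.71 g/cm³

ρ_c h = (ρ_m − ρ_c) r → ρ_c (h + r) = ρ_m r → ρ_c = ρ_m r / (h + r).
ρ_c = 3.206 × 7.308 km / (1.328 km + 7.308 km) = 2.71 g/cm³.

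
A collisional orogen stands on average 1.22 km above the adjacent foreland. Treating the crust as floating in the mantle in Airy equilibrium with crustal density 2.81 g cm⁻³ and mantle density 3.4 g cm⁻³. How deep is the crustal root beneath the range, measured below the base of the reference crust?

5.81 km

By Archimedes' principle applied to the lithosphere: the weight of the topography is balanced by the buoyancy of the root, ρ_c h = (ρ_m − ρ_c) r.
r = h · ρ_c / (ρ_m − ρ_c) = 1.22 km × 2.81 / (3.4 − 2.81) = 5.81 km.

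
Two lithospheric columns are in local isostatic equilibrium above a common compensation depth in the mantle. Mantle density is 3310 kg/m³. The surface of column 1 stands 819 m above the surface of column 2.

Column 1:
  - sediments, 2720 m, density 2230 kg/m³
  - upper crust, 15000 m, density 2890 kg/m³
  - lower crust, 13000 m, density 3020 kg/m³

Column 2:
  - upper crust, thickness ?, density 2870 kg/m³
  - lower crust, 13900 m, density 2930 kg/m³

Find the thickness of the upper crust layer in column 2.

11400 m

Take the compensation level at the base of the deeper column (depth z_c below the surface of column 1) and equate Σ ρ_i t_i down to z_c; mantle fills any gap and the z_c terms cancel.
Column 1: 2720×2230 + 15000×2890 + 13000×3020 + (z_c − 30720)×3310
Column 2: 819×0 + x×2870 + 13900×2930 + (z_c − 819 − 13900 − x)×3310
The z_c×3310 term appears on both sides and cancels. Collect the known terms of each column as K = Σ(ρt)_known − 3310 × (depth of known layers): K_1 = 88675600 − 3310×30720 = −13007600; K_2 = 40727000 − 3310×(819 + 13900) = −7992890.
Balance: K_1 = K_2 − x×(3310 − 2870), so x = (K_2 − K_1)/(3310 − 2870) = 5014710/440 = 11400 m.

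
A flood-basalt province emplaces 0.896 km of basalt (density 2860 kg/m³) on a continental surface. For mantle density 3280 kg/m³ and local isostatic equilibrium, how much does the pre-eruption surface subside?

Subaerial loading: s = t ρ_load / ρ_m.
s = 0.896 km × 2860/3280 = 0.781 km.

0.781 km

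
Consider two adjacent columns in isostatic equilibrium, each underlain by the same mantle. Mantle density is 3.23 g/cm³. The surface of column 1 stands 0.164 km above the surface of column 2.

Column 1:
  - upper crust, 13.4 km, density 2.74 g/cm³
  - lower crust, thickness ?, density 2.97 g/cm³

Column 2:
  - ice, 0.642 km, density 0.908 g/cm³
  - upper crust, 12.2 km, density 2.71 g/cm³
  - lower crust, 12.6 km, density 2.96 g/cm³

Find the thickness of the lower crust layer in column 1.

20 km

Take the compensation level at the base of the deeper column (depth z_c below the surface of column 1) and equate Σ ρ_i t_i down to z_c; mantle fills any gap and the z_c terms cancel.
Column 1: 13.4×2.74 + x×2.97 + (z_c − 13.4 − x)×3.23
Column 2: 0.164×0 + 0.642×0.908 + 12.2×2.71 + 12.6×2.96 + (z_c − 0.164 − 25.442)×3.23
The z_c×3.23 term appears on both sides and cancels. Collect the known terms of each column as K = Σ(ρt)_known − 3.23 × (depth of known layers): K_1 = 36.716 − 3.23×13.4 = −6.566; K_2 = 70.940936 − 3.23×(0.164 + 25.442) = −11.766444.
Balance: K_1 − x×(3.23 − 2.97) = K_2, so x = (K_1 − K_2)/(3.23 − 2.97) = 5.20044/0.26 = 20 km.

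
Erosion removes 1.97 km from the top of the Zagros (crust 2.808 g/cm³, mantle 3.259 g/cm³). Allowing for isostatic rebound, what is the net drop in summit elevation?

Rebound u = e ρ_c/ρ_m = 1.97 km × 2.808/3.259 = 1.697 km.
Net surface drop = e − u = 1.97 km − 1.697 km = e (ρ_m − ρ_c)/ρ_m = 0.273 km.

0.273 km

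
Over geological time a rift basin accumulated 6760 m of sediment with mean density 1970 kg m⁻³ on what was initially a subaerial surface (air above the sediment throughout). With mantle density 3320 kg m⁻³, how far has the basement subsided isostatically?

4010 m

Subaerial load: s = t ρ_sed / ρ_m = 6760 m × 1970/3320 = 4010 m.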